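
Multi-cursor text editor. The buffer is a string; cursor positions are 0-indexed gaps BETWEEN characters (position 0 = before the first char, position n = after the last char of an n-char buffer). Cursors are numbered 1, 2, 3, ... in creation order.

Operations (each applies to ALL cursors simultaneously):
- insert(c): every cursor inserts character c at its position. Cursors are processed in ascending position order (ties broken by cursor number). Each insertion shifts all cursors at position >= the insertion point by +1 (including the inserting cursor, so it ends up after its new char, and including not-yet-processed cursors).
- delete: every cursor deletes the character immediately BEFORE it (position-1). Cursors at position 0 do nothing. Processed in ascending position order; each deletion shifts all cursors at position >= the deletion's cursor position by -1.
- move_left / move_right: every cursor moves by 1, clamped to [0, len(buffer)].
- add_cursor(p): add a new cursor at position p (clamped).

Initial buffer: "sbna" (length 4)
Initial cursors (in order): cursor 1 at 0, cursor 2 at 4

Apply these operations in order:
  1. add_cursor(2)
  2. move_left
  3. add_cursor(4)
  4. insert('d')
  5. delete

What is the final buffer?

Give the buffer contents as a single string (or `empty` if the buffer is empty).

After op 1 (add_cursor(2)): buffer="sbna" (len 4), cursors c1@0 c3@2 c2@4, authorship ....
After op 2 (move_left): buffer="sbna" (len 4), cursors c1@0 c3@1 c2@3, authorship ....
After op 3 (add_cursor(4)): buffer="sbna" (len 4), cursors c1@0 c3@1 c2@3 c4@4, authorship ....
After op 4 (insert('d')): buffer="dsdbndad" (len 8), cursors c1@1 c3@3 c2@6 c4@8, authorship 1.3..2.4
After op 5 (delete): buffer="sbna" (len 4), cursors c1@0 c3@1 c2@3 c4@4, authorship ....

Answer: sbna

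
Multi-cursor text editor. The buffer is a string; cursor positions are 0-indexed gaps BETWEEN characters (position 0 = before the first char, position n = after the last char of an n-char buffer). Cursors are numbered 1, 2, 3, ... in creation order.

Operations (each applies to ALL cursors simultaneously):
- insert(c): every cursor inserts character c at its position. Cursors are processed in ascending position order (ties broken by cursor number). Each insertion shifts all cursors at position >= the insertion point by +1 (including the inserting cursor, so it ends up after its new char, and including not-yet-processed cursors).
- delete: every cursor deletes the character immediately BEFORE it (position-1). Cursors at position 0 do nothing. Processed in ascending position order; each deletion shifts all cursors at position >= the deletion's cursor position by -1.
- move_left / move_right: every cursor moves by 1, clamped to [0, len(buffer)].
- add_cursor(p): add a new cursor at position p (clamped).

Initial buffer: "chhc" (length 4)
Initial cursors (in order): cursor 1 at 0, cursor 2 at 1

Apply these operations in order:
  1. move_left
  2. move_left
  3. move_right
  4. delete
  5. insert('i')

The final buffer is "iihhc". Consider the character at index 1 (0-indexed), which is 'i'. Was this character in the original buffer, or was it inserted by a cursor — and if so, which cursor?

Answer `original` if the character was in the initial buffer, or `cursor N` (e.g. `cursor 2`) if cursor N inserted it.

Answer: cursor 2

Derivation:
After op 1 (move_left): buffer="chhc" (len 4), cursors c1@0 c2@0, authorship ....
After op 2 (move_left): buffer="chhc" (len 4), cursors c1@0 c2@0, authorship ....
After op 3 (move_right): buffer="chhc" (len 4), cursors c1@1 c2@1, authorship ....
After op 4 (delete): buffer="hhc" (len 3), cursors c1@0 c2@0, authorship ...
After op 5 (insert('i')): buffer="iihhc" (len 5), cursors c1@2 c2@2, authorship 12...
Authorship (.=original, N=cursor N): 1 2 . . .
Index 1: author = 2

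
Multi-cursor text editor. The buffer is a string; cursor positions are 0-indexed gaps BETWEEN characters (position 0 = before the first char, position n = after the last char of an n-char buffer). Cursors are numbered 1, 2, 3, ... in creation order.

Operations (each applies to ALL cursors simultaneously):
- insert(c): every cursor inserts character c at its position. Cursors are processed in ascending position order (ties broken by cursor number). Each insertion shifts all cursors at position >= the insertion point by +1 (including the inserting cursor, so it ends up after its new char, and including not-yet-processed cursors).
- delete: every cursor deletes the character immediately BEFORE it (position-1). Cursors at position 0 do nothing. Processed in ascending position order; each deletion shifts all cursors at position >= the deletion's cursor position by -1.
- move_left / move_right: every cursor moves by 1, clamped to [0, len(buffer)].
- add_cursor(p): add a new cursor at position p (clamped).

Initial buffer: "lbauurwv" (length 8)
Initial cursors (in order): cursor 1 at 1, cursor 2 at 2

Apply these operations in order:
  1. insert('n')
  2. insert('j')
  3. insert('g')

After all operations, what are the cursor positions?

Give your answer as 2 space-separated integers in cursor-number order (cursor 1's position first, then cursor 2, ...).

After op 1 (insert('n')): buffer="lnbnauurwv" (len 10), cursors c1@2 c2@4, authorship .1.2......
After op 2 (insert('j')): buffer="lnjbnjauurwv" (len 12), cursors c1@3 c2@6, authorship .11.22......
After op 3 (insert('g')): buffer="lnjgbnjgauurwv" (len 14), cursors c1@4 c2@8, authorship .111.222......

Answer: 4 8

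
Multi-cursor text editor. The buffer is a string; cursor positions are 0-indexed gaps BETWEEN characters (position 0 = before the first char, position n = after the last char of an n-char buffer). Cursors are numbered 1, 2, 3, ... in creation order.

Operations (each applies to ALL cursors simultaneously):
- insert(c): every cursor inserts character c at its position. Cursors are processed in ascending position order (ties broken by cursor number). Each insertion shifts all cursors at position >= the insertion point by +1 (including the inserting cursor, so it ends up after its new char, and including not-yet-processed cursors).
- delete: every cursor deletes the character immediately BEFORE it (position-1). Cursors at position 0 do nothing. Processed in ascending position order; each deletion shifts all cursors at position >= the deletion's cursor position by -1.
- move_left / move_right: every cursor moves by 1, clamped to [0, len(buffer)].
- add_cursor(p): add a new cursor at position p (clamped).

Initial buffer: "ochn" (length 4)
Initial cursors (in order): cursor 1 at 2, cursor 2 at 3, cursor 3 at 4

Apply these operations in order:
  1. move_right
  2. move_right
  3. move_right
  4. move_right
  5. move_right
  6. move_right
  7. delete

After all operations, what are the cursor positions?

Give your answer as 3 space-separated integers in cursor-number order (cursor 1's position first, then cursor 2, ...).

Answer: 1 1 1

Derivation:
After op 1 (move_right): buffer="ochn" (len 4), cursors c1@3 c2@4 c3@4, authorship ....
After op 2 (move_right): buffer="ochn" (len 4), cursors c1@4 c2@4 c3@4, authorship ....
After op 3 (move_right): buffer="ochn" (len 4), cursors c1@4 c2@4 c3@4, authorship ....
After op 4 (move_right): buffer="ochn" (len 4), cursors c1@4 c2@4 c3@4, authorship ....
After op 5 (move_right): buffer="ochn" (len 4), cursors c1@4 c2@4 c3@4, authorship ....
After op 6 (move_right): buffer="ochn" (len 4), cursors c1@4 c2@4 c3@4, authorship ....
After op 7 (delete): buffer="o" (len 1), cursors c1@1 c2@1 c3@1, authorship .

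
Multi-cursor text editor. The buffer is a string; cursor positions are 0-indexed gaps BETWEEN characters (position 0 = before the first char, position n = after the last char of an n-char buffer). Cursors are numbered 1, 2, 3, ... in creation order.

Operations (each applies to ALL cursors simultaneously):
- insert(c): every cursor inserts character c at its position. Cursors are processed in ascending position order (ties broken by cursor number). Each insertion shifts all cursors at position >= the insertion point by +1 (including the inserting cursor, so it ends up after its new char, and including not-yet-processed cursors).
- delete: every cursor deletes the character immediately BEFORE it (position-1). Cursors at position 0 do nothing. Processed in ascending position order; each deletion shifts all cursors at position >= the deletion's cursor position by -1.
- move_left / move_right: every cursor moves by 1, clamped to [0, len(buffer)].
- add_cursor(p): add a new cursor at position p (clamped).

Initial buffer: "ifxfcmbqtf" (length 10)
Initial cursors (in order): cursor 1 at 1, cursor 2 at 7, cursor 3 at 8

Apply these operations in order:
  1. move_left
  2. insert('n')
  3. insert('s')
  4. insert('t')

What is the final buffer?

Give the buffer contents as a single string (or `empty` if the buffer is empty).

After op 1 (move_left): buffer="ifxfcmbqtf" (len 10), cursors c1@0 c2@6 c3@7, authorship ..........
After op 2 (insert('n')): buffer="nifxfcmnbnqtf" (len 13), cursors c1@1 c2@8 c3@10, authorship 1......2.3...
After op 3 (insert('s')): buffer="nsifxfcmnsbnsqtf" (len 16), cursors c1@2 c2@10 c3@13, authorship 11......22.33...
After op 4 (insert('t')): buffer="nstifxfcmnstbnstqtf" (len 19), cursors c1@3 c2@12 c3@16, authorship 111......222.333...

Answer: nstifxfcmnstbnstqtf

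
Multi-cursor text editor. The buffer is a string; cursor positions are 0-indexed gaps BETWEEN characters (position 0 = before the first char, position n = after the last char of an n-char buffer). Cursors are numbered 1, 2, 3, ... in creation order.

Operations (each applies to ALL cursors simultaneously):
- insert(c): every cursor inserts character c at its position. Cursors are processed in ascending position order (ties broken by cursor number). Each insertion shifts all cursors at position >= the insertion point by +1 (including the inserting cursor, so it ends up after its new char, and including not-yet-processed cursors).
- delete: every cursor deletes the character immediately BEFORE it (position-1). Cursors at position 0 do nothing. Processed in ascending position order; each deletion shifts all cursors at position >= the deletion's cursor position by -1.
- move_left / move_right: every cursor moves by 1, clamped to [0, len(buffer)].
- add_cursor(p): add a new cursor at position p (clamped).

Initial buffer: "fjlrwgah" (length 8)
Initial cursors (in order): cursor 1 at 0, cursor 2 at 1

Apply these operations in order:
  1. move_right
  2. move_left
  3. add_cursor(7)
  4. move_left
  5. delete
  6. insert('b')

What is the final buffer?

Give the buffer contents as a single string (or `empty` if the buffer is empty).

Answer: bbfjlrwbah

Derivation:
After op 1 (move_right): buffer="fjlrwgah" (len 8), cursors c1@1 c2@2, authorship ........
After op 2 (move_left): buffer="fjlrwgah" (len 8), cursors c1@0 c2@1, authorship ........
After op 3 (add_cursor(7)): buffer="fjlrwgah" (len 8), cursors c1@0 c2@1 c3@7, authorship ........
After op 4 (move_left): buffer="fjlrwgah" (len 8), cursors c1@0 c2@0 c3@6, authorship ........
After op 5 (delete): buffer="fjlrwah" (len 7), cursors c1@0 c2@0 c3@5, authorship .......
After op 6 (insert('b')): buffer="bbfjlrwbah" (len 10), cursors c1@2 c2@2 c3@8, authorship 12.....3..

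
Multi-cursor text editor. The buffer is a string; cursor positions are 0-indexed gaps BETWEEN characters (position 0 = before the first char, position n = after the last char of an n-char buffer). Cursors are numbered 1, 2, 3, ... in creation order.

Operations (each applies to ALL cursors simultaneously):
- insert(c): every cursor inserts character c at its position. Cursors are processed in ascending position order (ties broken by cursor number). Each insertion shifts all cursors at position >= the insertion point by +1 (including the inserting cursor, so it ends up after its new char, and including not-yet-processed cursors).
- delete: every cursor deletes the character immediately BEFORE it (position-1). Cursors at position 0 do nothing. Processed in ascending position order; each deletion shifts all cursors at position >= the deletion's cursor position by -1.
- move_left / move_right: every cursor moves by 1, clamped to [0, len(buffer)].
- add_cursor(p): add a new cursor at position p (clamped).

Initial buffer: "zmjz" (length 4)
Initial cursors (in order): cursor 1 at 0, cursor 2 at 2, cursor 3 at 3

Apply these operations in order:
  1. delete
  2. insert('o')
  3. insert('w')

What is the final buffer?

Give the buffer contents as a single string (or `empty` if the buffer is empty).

After op 1 (delete): buffer="zz" (len 2), cursors c1@0 c2@1 c3@1, authorship ..
After op 2 (insert('o')): buffer="ozooz" (len 5), cursors c1@1 c2@4 c3@4, authorship 1.23.
After op 3 (insert('w')): buffer="owzoowwz" (len 8), cursors c1@2 c2@7 c3@7, authorship 11.2323.

Answer: owzoowwz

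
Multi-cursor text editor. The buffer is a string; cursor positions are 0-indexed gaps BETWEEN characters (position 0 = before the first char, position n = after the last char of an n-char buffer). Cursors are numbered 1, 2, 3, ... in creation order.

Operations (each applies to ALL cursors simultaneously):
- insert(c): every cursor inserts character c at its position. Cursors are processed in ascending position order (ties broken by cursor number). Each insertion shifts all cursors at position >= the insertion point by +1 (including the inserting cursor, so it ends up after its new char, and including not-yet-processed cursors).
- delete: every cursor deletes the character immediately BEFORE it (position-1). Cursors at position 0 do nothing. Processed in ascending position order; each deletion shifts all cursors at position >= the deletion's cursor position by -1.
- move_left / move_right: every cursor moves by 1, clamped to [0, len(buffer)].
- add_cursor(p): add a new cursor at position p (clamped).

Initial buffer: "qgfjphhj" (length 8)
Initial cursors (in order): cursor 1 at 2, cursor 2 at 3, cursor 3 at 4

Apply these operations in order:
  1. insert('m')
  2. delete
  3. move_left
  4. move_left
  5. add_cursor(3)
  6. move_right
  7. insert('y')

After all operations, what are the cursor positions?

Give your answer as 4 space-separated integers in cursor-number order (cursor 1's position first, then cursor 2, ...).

After op 1 (insert('m')): buffer="qgmfmjmphhj" (len 11), cursors c1@3 c2@5 c3@7, authorship ..1.2.3....
After op 2 (delete): buffer="qgfjphhj" (len 8), cursors c1@2 c2@3 c3@4, authorship ........
After op 3 (move_left): buffer="qgfjphhj" (len 8), cursors c1@1 c2@2 c3@3, authorship ........
After op 4 (move_left): buffer="qgfjphhj" (len 8), cursors c1@0 c2@1 c3@2, authorship ........
After op 5 (add_cursor(3)): buffer="qgfjphhj" (len 8), cursors c1@0 c2@1 c3@2 c4@3, authorship ........
After op 6 (move_right): buffer="qgfjphhj" (len 8), cursors c1@1 c2@2 c3@3 c4@4, authorship ........
After op 7 (insert('y')): buffer="qygyfyjyphhj" (len 12), cursors c1@2 c2@4 c3@6 c4@8, authorship .1.2.3.4....

Answer: 2 4 6 8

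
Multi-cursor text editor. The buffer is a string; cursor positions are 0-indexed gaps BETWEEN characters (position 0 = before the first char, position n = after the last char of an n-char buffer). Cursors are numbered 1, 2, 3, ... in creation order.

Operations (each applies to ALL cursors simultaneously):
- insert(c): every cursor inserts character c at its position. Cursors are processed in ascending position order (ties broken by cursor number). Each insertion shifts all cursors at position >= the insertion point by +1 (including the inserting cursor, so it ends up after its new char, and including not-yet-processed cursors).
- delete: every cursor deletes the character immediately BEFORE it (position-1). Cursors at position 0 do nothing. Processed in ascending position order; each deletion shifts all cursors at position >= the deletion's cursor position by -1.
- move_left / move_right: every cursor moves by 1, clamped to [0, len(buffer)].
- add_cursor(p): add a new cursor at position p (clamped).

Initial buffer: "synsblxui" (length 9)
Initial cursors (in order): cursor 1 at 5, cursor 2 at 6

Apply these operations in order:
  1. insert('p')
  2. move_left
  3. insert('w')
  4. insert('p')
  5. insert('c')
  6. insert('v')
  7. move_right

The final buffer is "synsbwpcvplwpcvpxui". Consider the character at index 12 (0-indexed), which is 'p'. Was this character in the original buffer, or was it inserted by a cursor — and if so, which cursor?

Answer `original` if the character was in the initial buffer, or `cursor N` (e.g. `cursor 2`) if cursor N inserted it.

Answer: cursor 2

Derivation:
After op 1 (insert('p')): buffer="synsbplpxui" (len 11), cursors c1@6 c2@8, authorship .....1.2...
After op 2 (move_left): buffer="synsbplpxui" (len 11), cursors c1@5 c2@7, authorship .....1.2...
After op 3 (insert('w')): buffer="synsbwplwpxui" (len 13), cursors c1@6 c2@9, authorship .....11.22...
After op 4 (insert('p')): buffer="synsbwpplwppxui" (len 15), cursors c1@7 c2@11, authorship .....111.222...
After op 5 (insert('c')): buffer="synsbwpcplwpcpxui" (len 17), cursors c1@8 c2@13, authorship .....1111.2222...
After op 6 (insert('v')): buffer="synsbwpcvplwpcvpxui" (len 19), cursors c1@9 c2@15, authorship .....11111.22222...
After op 7 (move_right): buffer="synsbwpcvplwpcvpxui" (len 19), cursors c1@10 c2@16, authorship .....11111.22222...
Authorship (.=original, N=cursor N): . . . . . 1 1 1 1 1 . 2 2 2 2 2 . . .
Index 12: author = 2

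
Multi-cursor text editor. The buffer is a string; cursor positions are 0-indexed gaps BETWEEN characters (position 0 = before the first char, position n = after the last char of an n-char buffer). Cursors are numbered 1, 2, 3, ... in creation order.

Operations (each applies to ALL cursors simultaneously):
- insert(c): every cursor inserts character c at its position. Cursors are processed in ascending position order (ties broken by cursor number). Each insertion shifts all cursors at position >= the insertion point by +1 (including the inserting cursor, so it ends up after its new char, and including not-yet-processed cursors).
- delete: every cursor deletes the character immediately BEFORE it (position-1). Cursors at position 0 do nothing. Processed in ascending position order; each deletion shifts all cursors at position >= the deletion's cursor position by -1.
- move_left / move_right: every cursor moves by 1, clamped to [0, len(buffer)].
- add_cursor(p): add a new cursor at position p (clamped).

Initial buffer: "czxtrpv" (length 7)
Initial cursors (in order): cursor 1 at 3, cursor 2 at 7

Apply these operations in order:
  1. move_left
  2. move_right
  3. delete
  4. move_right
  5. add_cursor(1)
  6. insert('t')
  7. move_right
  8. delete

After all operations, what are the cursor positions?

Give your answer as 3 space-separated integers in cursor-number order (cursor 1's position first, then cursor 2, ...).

After op 1 (move_left): buffer="czxtrpv" (len 7), cursors c1@2 c2@6, authorship .......
After op 2 (move_right): buffer="czxtrpv" (len 7), cursors c1@3 c2@7, authorship .......
After op 3 (delete): buffer="cztrp" (len 5), cursors c1@2 c2@5, authorship .....
After op 4 (move_right): buffer="cztrp" (len 5), cursors c1@3 c2@5, authorship .....
After op 5 (add_cursor(1)): buffer="cztrp" (len 5), cursors c3@1 c1@3 c2@5, authorship .....
After op 6 (insert('t')): buffer="ctzttrpt" (len 8), cursors c3@2 c1@5 c2@8, authorship .3..1..2
After op 7 (move_right): buffer="ctzttrpt" (len 8), cursors c3@3 c1@6 c2@8, authorship .3..1..2
After op 8 (delete): buffer="ctttp" (len 5), cursors c3@2 c1@4 c2@5, authorship .3.1.

Answer: 4 5 2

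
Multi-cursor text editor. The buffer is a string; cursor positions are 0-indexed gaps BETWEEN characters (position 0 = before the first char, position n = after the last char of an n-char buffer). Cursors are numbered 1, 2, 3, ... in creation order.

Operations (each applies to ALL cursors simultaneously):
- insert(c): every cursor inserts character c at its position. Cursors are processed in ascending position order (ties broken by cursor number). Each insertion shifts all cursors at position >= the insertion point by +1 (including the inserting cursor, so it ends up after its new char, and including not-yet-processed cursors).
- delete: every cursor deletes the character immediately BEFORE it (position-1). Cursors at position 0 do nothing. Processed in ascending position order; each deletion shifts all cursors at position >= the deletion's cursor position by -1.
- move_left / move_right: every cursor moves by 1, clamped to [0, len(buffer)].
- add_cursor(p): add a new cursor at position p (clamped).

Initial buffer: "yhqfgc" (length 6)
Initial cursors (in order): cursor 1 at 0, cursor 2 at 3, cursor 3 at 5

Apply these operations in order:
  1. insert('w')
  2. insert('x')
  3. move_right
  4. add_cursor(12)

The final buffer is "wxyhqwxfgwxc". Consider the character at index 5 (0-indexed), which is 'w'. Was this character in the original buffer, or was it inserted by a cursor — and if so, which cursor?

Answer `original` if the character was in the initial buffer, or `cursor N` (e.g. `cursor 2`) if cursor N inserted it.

After op 1 (insert('w')): buffer="wyhqwfgwc" (len 9), cursors c1@1 c2@5 c3@8, authorship 1...2..3.
After op 2 (insert('x')): buffer="wxyhqwxfgwxc" (len 12), cursors c1@2 c2@7 c3@11, authorship 11...22..33.
After op 3 (move_right): buffer="wxyhqwxfgwxc" (len 12), cursors c1@3 c2@8 c3@12, authorship 11...22..33.
After op 4 (add_cursor(12)): buffer="wxyhqwxfgwxc" (len 12), cursors c1@3 c2@8 c3@12 c4@12, authorship 11...22..33.
Authorship (.=original, N=cursor N): 1 1 . . . 2 2 . . 3 3 .
Index 5: author = 2

Answer: cursor 2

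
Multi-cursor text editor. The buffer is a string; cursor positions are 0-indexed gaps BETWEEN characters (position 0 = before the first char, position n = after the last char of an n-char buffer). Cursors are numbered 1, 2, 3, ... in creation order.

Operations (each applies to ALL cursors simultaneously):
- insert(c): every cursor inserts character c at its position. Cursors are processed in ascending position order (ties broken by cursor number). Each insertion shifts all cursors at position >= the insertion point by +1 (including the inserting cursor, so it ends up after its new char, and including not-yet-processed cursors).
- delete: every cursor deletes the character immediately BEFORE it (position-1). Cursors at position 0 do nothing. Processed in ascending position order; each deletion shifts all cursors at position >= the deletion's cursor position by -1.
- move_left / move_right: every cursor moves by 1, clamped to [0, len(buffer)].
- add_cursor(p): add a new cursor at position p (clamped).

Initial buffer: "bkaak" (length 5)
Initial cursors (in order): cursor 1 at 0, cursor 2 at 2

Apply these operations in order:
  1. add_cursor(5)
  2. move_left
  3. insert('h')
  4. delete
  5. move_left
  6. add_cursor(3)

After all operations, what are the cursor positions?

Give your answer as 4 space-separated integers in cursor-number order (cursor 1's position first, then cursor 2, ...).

Answer: 0 0 3 3

Derivation:
After op 1 (add_cursor(5)): buffer="bkaak" (len 5), cursors c1@0 c2@2 c3@5, authorship .....
After op 2 (move_left): buffer="bkaak" (len 5), cursors c1@0 c2@1 c3@4, authorship .....
After op 3 (insert('h')): buffer="hbhkaahk" (len 8), cursors c1@1 c2@3 c3@7, authorship 1.2...3.
After op 4 (delete): buffer="bkaak" (len 5), cursors c1@0 c2@1 c3@4, authorship .....
After op 5 (move_left): buffer="bkaak" (len 5), cursors c1@0 c2@0 c3@3, authorship .....
After op 6 (add_cursor(3)): buffer="bkaak" (len 5), cursors c1@0 c2@0 c3@3 c4@3, authorship .....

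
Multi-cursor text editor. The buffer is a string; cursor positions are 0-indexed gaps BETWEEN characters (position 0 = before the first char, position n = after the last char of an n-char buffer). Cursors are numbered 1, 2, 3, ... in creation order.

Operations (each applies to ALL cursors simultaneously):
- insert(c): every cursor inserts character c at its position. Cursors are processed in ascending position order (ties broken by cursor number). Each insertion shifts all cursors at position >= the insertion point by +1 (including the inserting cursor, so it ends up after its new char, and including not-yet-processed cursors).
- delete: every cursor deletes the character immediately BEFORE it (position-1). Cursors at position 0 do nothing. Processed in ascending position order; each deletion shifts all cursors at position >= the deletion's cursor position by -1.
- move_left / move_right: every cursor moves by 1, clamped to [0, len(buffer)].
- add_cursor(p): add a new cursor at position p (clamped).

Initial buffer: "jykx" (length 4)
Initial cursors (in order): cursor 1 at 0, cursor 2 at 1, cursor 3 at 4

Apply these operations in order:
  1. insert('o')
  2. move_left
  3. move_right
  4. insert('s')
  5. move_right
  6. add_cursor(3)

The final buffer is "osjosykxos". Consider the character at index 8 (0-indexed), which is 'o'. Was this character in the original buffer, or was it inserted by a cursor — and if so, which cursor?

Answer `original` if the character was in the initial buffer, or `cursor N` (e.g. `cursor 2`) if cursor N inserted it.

Answer: cursor 3

Derivation:
After op 1 (insert('o')): buffer="ojoykxo" (len 7), cursors c1@1 c2@3 c3@7, authorship 1.2...3
After op 2 (move_left): buffer="ojoykxo" (len 7), cursors c1@0 c2@2 c3@6, authorship 1.2...3
After op 3 (move_right): buffer="ojoykxo" (len 7), cursors c1@1 c2@3 c3@7, authorship 1.2...3
After op 4 (insert('s')): buffer="osjosykxos" (len 10), cursors c1@2 c2@5 c3@10, authorship 11.22...33
After op 5 (move_right): buffer="osjosykxos" (len 10), cursors c1@3 c2@6 c3@10, authorship 11.22...33
After op 6 (add_cursor(3)): buffer="osjosykxos" (len 10), cursors c1@3 c4@3 c2@6 c3@10, authorship 11.22...33
Authorship (.=original, N=cursor N): 1 1 . 2 2 . . . 3 3
Index 8: author = 3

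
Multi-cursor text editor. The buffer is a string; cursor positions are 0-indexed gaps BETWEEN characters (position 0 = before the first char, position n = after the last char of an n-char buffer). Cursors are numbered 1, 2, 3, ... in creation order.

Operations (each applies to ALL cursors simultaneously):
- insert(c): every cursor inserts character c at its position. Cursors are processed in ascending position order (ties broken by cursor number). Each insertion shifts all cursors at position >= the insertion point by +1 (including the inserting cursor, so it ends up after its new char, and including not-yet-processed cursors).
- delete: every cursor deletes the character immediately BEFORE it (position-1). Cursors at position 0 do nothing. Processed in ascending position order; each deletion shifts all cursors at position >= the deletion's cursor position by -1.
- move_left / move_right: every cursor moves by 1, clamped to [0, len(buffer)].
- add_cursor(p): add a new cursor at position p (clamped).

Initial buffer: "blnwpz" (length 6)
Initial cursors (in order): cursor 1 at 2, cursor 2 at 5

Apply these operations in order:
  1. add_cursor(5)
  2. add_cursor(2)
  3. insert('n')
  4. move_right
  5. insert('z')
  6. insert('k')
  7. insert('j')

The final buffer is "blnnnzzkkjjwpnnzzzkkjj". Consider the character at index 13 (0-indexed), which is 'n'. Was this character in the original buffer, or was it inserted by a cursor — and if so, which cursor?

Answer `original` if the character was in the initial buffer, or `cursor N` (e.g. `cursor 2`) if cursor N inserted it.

After op 1 (add_cursor(5)): buffer="blnwpz" (len 6), cursors c1@2 c2@5 c3@5, authorship ......
After op 2 (add_cursor(2)): buffer="blnwpz" (len 6), cursors c1@2 c4@2 c2@5 c3@5, authorship ......
After op 3 (insert('n')): buffer="blnnnwpnnz" (len 10), cursors c1@4 c4@4 c2@9 c3@9, authorship ..14...23.
After op 4 (move_right): buffer="blnnnwpnnz" (len 10), cursors c1@5 c4@5 c2@10 c3@10, authorship ..14...23.
After op 5 (insert('z')): buffer="blnnnzzwpnnzzz" (len 14), cursors c1@7 c4@7 c2@14 c3@14, authorship ..14.14..23.23
After op 6 (insert('k')): buffer="blnnnzzkkwpnnzzzkk" (len 18), cursors c1@9 c4@9 c2@18 c3@18, authorship ..14.1414..23.2323
After op 7 (insert('j')): buffer="blnnnzzkkjjwpnnzzzkkjj" (len 22), cursors c1@11 c4@11 c2@22 c3@22, authorship ..14.141414..23.232323
Authorship (.=original, N=cursor N): . . 1 4 . 1 4 1 4 1 4 . . 2 3 . 2 3 2 3 2 3
Index 13: author = 2

Answer: cursor 2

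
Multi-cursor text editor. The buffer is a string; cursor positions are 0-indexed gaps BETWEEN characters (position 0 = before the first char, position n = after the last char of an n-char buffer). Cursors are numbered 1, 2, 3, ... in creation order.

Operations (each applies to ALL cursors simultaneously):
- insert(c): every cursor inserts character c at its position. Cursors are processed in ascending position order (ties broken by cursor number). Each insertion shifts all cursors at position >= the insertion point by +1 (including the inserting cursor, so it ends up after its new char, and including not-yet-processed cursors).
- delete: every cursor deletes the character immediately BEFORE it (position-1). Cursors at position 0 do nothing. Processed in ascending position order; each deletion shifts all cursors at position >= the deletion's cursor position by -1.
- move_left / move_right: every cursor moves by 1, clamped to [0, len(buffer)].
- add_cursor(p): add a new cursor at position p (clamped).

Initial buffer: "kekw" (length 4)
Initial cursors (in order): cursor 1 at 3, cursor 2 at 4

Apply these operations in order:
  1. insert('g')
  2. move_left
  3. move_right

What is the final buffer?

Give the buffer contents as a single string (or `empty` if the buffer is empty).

After op 1 (insert('g')): buffer="kekgwg" (len 6), cursors c1@4 c2@6, authorship ...1.2
After op 2 (move_left): buffer="kekgwg" (len 6), cursors c1@3 c2@5, authorship ...1.2
After op 3 (move_right): buffer="kekgwg" (len 6), cursors c1@4 c2@6, authorship ...1.2

Answer: kekgwg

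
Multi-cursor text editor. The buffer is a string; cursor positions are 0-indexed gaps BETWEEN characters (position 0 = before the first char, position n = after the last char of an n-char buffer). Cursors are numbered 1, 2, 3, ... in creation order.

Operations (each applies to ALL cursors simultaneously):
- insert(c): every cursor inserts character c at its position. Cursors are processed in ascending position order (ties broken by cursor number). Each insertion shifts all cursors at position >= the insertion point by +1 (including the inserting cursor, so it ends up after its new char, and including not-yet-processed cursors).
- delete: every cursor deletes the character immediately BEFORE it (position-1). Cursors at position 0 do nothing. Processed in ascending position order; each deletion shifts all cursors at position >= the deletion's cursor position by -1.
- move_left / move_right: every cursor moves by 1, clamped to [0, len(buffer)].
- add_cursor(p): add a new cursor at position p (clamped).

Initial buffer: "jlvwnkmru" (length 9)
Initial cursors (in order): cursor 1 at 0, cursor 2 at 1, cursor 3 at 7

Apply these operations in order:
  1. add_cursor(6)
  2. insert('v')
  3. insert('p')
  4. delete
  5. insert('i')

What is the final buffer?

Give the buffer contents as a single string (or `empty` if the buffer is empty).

Answer: vijvilvwnkvimviru

Derivation:
After op 1 (add_cursor(6)): buffer="jlvwnkmru" (len 9), cursors c1@0 c2@1 c4@6 c3@7, authorship .........
After op 2 (insert('v')): buffer="vjvlvwnkvmvru" (len 13), cursors c1@1 c2@3 c4@9 c3@11, authorship 1.2.....4.3..
After op 3 (insert('p')): buffer="vpjvplvwnkvpmvpru" (len 17), cursors c1@2 c2@5 c4@12 c3@15, authorship 11.22.....44.33..
After op 4 (delete): buffer="vjvlvwnkvmvru" (len 13), cursors c1@1 c2@3 c4@9 c3@11, authorship 1.2.....4.3..
After op 5 (insert('i')): buffer="vijvilvwnkvimviru" (len 17), cursors c1@2 c2@5 c4@12 c3@15, authorship 11.22.....44.33..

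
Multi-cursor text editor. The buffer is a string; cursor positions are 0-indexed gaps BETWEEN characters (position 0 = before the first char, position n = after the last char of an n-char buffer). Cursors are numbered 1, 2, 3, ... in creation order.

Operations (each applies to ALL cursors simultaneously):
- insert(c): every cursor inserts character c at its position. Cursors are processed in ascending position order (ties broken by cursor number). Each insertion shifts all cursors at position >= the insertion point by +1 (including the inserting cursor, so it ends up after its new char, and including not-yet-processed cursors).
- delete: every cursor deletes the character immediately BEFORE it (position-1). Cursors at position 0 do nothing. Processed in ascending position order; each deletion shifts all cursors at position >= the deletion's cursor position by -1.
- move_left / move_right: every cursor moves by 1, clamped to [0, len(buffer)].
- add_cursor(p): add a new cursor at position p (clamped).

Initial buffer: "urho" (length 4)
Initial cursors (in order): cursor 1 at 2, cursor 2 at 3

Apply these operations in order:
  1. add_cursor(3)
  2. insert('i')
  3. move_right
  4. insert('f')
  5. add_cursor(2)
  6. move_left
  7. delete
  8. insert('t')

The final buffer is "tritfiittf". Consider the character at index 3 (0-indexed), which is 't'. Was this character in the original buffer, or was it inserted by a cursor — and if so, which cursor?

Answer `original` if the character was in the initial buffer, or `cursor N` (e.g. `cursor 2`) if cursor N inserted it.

Answer: cursor 1

Derivation:
After op 1 (add_cursor(3)): buffer="urho" (len 4), cursors c1@2 c2@3 c3@3, authorship ....
After op 2 (insert('i')): buffer="urihiio" (len 7), cursors c1@3 c2@6 c3@6, authorship ..1.23.
After op 3 (move_right): buffer="urihiio" (len 7), cursors c1@4 c2@7 c3@7, authorship ..1.23.
After op 4 (insert('f')): buffer="urihfiioff" (len 10), cursors c1@5 c2@10 c3@10, authorship ..1.123.23
After op 5 (add_cursor(2)): buffer="urihfiioff" (len 10), cursors c4@2 c1@5 c2@10 c3@10, authorship ..1.123.23
After op 6 (move_left): buffer="urihfiioff" (len 10), cursors c4@1 c1@4 c2@9 c3@9, authorship ..1.123.23
After op 7 (delete): buffer="rifiif" (len 6), cursors c4@0 c1@2 c2@5 c3@5, authorship .11233
After op 8 (insert('t')): buffer="tritfiittf" (len 10), cursors c4@1 c1@4 c2@9 c3@9, authorship 4.11123233
Authorship (.=original, N=cursor N): 4 . 1 1 1 2 3 2 3 3
Index 3: author = 1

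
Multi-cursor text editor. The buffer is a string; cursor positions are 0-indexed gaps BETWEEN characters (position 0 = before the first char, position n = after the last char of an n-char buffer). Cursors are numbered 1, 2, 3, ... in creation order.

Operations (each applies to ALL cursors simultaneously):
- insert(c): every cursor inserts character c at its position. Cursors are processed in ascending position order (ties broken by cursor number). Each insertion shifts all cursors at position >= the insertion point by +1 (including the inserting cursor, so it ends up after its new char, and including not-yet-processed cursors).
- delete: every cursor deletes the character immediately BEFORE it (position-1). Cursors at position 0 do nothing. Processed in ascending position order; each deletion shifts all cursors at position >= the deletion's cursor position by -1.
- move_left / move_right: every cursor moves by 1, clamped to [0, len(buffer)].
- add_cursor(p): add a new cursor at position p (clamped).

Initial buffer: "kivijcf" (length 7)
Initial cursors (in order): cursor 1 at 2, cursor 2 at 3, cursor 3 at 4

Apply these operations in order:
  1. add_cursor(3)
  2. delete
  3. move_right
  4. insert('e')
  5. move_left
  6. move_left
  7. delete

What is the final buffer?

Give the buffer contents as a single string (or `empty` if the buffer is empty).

After op 1 (add_cursor(3)): buffer="kivijcf" (len 7), cursors c1@2 c2@3 c4@3 c3@4, authorship .......
After op 2 (delete): buffer="jcf" (len 3), cursors c1@0 c2@0 c3@0 c4@0, authorship ...
After op 3 (move_right): buffer="jcf" (len 3), cursors c1@1 c2@1 c3@1 c4@1, authorship ...
After op 4 (insert('e')): buffer="jeeeecf" (len 7), cursors c1@5 c2@5 c3@5 c4@5, authorship .1234..
After op 5 (move_left): buffer="jeeeecf" (len 7), cursors c1@4 c2@4 c3@4 c4@4, authorship .1234..
After op 6 (move_left): buffer="jeeeecf" (len 7), cursors c1@3 c2@3 c3@3 c4@3, authorship .1234..
After op 7 (delete): buffer="eecf" (len 4), cursors c1@0 c2@0 c3@0 c4@0, authorship 34..

Answer: eecf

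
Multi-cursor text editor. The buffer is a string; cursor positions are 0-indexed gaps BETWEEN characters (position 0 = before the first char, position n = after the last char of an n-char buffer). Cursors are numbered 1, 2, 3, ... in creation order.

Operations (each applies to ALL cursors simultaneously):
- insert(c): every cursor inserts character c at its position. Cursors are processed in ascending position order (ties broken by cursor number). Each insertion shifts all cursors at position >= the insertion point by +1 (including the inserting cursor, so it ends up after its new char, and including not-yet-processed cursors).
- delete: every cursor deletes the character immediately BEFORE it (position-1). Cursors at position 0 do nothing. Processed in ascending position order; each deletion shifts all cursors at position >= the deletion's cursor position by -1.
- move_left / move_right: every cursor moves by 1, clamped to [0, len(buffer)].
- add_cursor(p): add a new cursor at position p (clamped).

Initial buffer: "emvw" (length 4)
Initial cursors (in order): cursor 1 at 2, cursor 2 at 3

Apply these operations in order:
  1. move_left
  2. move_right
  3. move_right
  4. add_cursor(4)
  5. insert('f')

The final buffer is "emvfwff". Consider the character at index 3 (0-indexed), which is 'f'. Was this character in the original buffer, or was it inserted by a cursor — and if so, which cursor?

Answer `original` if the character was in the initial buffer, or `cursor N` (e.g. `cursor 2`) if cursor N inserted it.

Answer: cursor 1

Derivation:
After op 1 (move_left): buffer="emvw" (len 4), cursors c1@1 c2@2, authorship ....
After op 2 (move_right): buffer="emvw" (len 4), cursors c1@2 c2@3, authorship ....
After op 3 (move_right): buffer="emvw" (len 4), cursors c1@3 c2@4, authorship ....
After op 4 (add_cursor(4)): buffer="emvw" (len 4), cursors c1@3 c2@4 c3@4, authorship ....
After op 5 (insert('f')): buffer="emvfwff" (len 7), cursors c1@4 c2@7 c3@7, authorship ...1.23
Authorship (.=original, N=cursor N): . . . 1 . 2 3
Index 3: author = 1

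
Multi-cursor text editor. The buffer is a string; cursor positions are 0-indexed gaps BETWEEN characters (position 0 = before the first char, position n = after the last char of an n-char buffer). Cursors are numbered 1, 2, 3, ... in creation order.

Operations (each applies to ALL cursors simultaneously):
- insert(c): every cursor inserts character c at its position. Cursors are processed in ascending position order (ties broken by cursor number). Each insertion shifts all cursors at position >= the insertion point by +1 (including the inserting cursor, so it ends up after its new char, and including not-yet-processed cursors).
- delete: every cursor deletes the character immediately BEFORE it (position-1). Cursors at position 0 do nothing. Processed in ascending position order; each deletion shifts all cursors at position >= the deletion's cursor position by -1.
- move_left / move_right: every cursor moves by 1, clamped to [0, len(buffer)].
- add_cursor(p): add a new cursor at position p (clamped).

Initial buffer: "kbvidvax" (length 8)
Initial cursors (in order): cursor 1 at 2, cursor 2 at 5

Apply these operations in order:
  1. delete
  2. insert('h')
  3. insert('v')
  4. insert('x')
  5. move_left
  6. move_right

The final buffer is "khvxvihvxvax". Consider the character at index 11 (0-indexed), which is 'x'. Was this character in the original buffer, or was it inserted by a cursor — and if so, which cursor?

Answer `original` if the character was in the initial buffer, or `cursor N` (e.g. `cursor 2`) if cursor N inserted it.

After op 1 (delete): buffer="kvivax" (len 6), cursors c1@1 c2@3, authorship ......
After op 2 (insert('h')): buffer="khvihvax" (len 8), cursors c1@2 c2@5, authorship .1..2...
After op 3 (insert('v')): buffer="khvvihvvax" (len 10), cursors c1@3 c2@7, authorship .11..22...
After op 4 (insert('x')): buffer="khvxvihvxvax" (len 12), cursors c1@4 c2@9, authorship .111..222...
After op 5 (move_left): buffer="khvxvihvxvax" (len 12), cursors c1@3 c2@8, authorship .111..222...
After op 6 (move_right): buffer="khvxvihvxvax" (len 12), cursors c1@4 c2@9, authorship .111..222...
Authorship (.=original, N=cursor N): . 1 1 1 . . 2 2 2 . . .
Index 11: author = original

Answer: original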